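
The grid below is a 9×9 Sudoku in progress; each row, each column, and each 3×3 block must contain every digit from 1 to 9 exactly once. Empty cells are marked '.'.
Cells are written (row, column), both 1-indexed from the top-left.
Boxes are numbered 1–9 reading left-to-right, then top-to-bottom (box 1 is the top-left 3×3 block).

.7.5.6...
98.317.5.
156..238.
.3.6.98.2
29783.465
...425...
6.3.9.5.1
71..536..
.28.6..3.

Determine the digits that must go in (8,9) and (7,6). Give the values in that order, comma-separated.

For (8,9):
  Consider where 8 can go in column 9.
  (1,9) is out (box 3 already has a 8).
  (2,9) is out (row 2 already has a 8).
  (3,9) is out (row 3 already has a 8).
  (6,9) is out (box 6 already has a 8).
  (9,9) is out (row 9 already has a 8).
  So the only cell in column 9 that can hold 8 is (8,9).
  So (8,9) = 8.
For (7,6):
  Consider where 8 can go in row 7.
  (7,2) is out (column 2 already has a 8).
  (7,4) is out (column 4 already has a 8).
  (7,8) is out (column 8 already has a 8).
  So the only cell in row 7 that can hold 8 is (7,6).
  So (7,6) = 8.

8,8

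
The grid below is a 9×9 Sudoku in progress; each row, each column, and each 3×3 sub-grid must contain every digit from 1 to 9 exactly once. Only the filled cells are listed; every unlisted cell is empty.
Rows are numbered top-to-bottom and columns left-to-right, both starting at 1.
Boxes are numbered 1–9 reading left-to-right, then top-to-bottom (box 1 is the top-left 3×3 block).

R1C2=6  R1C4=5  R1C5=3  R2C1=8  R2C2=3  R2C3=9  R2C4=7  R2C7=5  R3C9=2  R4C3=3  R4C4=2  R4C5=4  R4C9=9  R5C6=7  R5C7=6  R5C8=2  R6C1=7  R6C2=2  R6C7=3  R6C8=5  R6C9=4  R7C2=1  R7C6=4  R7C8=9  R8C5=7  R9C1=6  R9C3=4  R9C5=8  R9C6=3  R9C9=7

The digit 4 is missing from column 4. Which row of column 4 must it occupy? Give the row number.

Consider where 4 can go in column 4.
R5C4 is out (box 5 already has a 4).
R6C4 is out (row 6 already has a 4).
R7C4 is out (row 7 already has a 4).
R8C4 is out (box 8 already has a 4).
R9C4 is out (row 9 already has a 4).
So the only cell in column 4 that can hold 4 is R3C4.
That is row 3.

3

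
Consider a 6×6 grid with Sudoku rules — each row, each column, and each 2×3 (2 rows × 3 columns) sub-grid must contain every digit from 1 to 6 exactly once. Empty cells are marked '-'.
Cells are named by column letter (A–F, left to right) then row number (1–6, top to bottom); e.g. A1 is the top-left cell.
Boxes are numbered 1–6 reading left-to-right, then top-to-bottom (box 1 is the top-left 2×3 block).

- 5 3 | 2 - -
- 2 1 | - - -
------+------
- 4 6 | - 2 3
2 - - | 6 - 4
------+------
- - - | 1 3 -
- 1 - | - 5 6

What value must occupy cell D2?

3

Cell D2 itself could take any of {3, 4, 5} by direct elimination.
Consider where 3 can go in box 2.
E1 is out (row 1 already has a 3).
F1 is out (row 1 already has a 3).
E2 is out (column E already has a 3).
F2 is out (column F already has a 3).
So the only cell in box 2 that can hold 3 is D2.
Therefore D2 = 3.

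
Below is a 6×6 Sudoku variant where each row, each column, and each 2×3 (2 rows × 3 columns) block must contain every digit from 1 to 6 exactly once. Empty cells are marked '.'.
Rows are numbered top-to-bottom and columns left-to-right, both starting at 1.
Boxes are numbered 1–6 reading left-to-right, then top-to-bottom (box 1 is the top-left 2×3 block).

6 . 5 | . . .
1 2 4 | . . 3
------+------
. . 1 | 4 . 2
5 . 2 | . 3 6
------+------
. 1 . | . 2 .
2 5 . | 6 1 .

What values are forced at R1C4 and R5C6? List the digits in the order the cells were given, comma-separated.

For R1C4:
  Consider where 2 can go in box 2.
  R1C5 is out (column 5 already has a 2).
  R1C6 is out (column 6 already has a 2).
  R2C4 is out (row 2 already has a 2).
  R2C5 is out (row 2 already has a 2).
  So the only cell in box 2 that can hold 2 is R1C4.
  So R1C4 = 2.
For R5C6:
  Consider where 5 can go in column 6.
  R1C6 is out (row 1 already has a 5).
  R6C6 is out (row 6 already has a 5).
  So the only cell in column 6 that can hold 5 is R5C6.
  So R5C6 = 5.

2,5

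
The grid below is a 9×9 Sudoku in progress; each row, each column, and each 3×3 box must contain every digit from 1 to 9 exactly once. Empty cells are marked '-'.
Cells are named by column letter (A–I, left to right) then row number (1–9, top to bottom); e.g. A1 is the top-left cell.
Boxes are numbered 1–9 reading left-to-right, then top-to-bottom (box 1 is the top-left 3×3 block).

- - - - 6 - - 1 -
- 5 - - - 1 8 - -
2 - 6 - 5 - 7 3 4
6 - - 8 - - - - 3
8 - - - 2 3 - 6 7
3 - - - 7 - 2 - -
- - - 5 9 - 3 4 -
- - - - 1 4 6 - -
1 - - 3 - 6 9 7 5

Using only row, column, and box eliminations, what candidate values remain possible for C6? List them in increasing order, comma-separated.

1,4,5,9

Row 6 already contains {2, 3, 7}.
Column C already contains {6}.
Its 3×3 block (box 4) already contains {3, 6, 8}.
Removing those from 1–9 leaves {1, 4, 5, 9} as the candidates for C6.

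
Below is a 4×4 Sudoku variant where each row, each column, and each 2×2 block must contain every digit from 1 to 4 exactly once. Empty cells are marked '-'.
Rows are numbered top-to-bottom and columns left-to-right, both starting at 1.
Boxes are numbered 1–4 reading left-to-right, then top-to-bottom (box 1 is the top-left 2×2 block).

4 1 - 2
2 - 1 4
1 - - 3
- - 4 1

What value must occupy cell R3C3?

Row 3 already contains {1, 3}.
Column 3 already contains {1, 4}.
Its 2×2 block (box 4) already contains {1, 3, 4}.
The only value from 1–4 not eliminated is 2, so R3C3 = 2.

2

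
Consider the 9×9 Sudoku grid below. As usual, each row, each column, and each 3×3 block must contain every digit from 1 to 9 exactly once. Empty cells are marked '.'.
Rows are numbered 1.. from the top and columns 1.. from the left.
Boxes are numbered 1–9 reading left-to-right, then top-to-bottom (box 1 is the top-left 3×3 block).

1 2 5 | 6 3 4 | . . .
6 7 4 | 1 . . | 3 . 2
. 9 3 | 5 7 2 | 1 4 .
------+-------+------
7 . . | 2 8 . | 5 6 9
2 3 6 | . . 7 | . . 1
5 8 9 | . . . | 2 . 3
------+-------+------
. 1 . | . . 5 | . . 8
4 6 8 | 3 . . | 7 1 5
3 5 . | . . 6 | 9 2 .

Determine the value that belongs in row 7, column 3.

Cell row 7, column 3 itself could take any of {2, 7} by direct elimination.
Consider where 2 can go in column 3.
row 4, column 3 is out (row 4 already has a 2).
row 9, column 3 is out (row 9 already has a 2).
So the only cell in column 3 that can hold 2 is row 7, column 3.
Therefore row 7, column 3 = 2.

2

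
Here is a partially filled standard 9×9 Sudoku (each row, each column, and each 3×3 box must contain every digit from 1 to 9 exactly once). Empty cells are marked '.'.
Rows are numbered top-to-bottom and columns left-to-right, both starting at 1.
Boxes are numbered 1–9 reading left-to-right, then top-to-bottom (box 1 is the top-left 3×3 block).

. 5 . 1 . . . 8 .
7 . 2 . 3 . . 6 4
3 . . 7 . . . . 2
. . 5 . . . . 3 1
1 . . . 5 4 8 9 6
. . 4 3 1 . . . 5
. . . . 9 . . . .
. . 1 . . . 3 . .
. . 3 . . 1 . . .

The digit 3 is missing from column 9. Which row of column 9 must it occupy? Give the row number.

Consider where 3 can go in column 9.
R7C9 is out (box 9 already has a 3).
R8C9 is out (row 8 already has a 3).
R9C9 is out (row 9 already has a 3).
So the only cell in column 9 that can hold 3 is R1C9.
That is row 1.

1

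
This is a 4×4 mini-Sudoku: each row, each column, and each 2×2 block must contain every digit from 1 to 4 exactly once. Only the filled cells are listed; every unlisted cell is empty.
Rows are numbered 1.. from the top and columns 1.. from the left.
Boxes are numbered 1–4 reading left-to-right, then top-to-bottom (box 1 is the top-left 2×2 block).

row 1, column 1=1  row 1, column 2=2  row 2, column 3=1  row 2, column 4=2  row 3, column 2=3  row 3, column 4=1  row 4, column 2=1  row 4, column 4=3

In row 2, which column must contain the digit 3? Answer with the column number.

1

Consider where 3 can go in row 2.
row 2, column 2 is out (column 2 already has a 3).
So the only cell in row 2 that can hold 3 is row 2, column 1.
That is column 1.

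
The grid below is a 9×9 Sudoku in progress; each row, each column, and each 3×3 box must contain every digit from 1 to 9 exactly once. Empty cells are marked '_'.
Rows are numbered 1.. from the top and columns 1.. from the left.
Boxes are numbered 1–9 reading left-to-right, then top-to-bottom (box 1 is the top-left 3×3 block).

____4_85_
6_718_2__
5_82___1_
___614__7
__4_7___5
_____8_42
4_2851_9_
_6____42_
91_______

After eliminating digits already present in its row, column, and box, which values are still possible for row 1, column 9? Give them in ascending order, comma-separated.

Row 1 already contains {4, 5, 8}.
Column 9 already contains {2, 5, 7}.
Its 3×3 block (box 3) already contains {1, 2, 5, 8}.
Removing those from 1–9 leaves {3, 6, 9} as the candidates for row 1, column 9.

3,6,9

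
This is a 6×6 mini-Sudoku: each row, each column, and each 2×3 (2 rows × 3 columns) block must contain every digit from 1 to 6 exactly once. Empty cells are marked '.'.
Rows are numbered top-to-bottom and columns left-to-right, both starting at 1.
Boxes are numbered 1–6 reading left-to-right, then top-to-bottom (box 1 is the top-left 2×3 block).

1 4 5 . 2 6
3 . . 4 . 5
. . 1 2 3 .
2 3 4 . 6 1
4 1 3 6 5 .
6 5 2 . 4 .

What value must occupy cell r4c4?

Row 4 already contains {1, 2, 3, 4, 6}.
Column 4 already contains {2, 4, 6}.
Its 2×3 block (box 4) already contains {1, 2, 3, 6}.
The only value from 1–6 not eliminated is 5, so r4c4 = 5.

5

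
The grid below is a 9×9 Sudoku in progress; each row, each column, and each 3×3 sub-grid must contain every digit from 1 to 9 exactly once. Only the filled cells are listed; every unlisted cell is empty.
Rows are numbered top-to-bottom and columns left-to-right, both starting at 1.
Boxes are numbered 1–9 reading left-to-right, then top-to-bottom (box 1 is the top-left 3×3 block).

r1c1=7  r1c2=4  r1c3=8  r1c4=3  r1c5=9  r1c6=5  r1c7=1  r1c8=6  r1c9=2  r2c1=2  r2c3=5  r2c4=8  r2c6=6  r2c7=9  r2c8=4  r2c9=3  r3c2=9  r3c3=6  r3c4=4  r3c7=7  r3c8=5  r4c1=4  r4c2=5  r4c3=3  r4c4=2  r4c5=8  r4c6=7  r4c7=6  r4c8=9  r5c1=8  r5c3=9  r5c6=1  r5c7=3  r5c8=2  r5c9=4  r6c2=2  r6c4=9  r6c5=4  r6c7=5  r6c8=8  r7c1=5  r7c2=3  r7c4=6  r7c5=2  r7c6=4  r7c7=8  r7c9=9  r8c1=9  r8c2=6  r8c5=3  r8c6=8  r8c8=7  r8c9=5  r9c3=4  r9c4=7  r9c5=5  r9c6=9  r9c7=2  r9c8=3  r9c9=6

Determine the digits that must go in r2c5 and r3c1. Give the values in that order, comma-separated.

For r2c5:
  Consider where 7 can go in column 5.
  r3c5 is out (row 3 already has a 7).
  r5c5 is out (box 5 already has a 7).
  So the only cell in column 5 that can hold 7 is r2c5.
  So r2c5 = 7.
For r3c1:
  Consider where 3 can go in column 1.
  r6c1 is out (box 4 already has a 3).
  r9c1 is out (row 9 already has a 3).
  So the only cell in column 1 that can hold 3 is r3c1.
  So r3c1 = 3.

7,3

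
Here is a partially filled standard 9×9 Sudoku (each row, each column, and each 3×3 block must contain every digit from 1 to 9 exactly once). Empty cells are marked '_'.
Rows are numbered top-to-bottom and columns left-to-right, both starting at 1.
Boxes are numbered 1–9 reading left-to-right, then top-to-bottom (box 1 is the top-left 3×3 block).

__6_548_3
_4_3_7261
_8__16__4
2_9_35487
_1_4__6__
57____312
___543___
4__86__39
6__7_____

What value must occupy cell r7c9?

Cell r7c9 itself could take any of {6, 8} by direct elimination.
Consider where 6 can go in row 7.
r7c1 is out (column 1 already has a 6).
r7c2 is out (box 7 already has a 6).
r7c3 is out (column 3 already has a 6).
r7c7 is out (column 7 already has a 6).
r7c8 is out (column 8 already has a 6).
So the only cell in row 7 that can hold 6 is r7c9.
Therefore r7c9 = 6.

6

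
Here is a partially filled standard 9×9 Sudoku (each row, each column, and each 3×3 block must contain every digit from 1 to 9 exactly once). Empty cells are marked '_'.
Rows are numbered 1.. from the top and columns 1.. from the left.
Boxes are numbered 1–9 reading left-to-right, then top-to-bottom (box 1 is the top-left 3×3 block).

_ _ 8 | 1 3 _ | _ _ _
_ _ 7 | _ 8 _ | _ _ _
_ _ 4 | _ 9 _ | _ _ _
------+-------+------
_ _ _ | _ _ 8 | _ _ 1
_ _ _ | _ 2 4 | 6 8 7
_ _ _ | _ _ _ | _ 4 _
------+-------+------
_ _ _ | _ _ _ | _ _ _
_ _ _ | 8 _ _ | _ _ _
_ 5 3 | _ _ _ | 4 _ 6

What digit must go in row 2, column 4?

4

Cell row 2, column 4 itself could take any of {2, 4, 5, 6} by direct elimination.
Consider where 4 can go in box 2.
row 1, column 6 is out (column 6 already has a 4).
row 2, column 6 is out (column 6 already has a 4).
row 3, column 4 is out (row 3 already has a 4).
row 3, column 6 is out (row 3 already has a 4).
So the only cell in box 2 that can hold 4 is row 2, column 4.
Therefore row 2, column 4 = 4.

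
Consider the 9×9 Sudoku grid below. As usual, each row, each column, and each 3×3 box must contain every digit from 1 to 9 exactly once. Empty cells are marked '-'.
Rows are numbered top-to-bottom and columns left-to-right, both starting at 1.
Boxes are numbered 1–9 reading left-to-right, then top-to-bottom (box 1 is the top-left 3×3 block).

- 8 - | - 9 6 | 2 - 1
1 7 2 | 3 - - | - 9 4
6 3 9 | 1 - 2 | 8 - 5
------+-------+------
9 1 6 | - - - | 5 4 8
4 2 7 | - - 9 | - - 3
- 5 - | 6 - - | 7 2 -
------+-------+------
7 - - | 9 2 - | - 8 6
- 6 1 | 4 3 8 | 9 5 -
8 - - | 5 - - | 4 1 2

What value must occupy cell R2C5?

8

Cell R2C5 itself could take any of {5, 8} by direct elimination.
Consider where 8 can go in row 2.
R2C6 is out (column 6 already has a 8).
R2C7 is out (column 7 already has a 8).
So the only cell in row 2 that can hold 8 is R2C5.
Therefore R2C5 = 8.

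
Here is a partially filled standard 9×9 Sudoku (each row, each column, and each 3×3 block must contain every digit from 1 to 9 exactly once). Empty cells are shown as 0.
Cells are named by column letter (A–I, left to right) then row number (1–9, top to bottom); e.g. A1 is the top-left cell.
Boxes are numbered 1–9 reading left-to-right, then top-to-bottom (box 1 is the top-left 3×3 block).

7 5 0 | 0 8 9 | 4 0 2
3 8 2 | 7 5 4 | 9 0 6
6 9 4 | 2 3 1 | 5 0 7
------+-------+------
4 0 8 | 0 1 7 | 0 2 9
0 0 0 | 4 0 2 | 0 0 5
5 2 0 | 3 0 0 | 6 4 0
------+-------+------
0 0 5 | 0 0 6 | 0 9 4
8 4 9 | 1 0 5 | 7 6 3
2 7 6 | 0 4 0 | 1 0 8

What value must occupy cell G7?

2

Row 7 already contains {4, 5, 6, 9}.
Column G already contains {1, 4, 5, 6, 7, 9}.
Its 3×3 block (box 9) already contains {1, 3, 4, 6, 7, 8, 9}.
The only value from 1–9 not eliminated is 2, so G7 = 2.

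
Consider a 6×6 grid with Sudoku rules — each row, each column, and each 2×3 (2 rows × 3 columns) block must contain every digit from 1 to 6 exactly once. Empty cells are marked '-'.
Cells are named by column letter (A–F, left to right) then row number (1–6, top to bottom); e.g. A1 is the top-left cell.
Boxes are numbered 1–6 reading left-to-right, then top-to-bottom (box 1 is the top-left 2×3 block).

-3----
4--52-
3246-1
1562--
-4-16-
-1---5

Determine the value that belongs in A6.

Cell A6 itself could take any of {2, 6} by direct elimination.
Consider where 6 can go in row 6.
C6 is out (column C already has a 6).
D6 is out (column D already has a 6).
E6 is out (column E already has a 6).
So the only cell in row 6 that can hold 6 is A6.
Therefore A6 = 6.

6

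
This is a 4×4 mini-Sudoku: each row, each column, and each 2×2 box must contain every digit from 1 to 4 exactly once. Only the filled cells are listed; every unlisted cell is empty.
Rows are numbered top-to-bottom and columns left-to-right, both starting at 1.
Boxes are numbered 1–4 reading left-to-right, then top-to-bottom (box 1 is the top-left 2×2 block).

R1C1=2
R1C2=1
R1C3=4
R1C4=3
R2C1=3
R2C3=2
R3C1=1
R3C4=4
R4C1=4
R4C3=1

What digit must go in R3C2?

Cell R3C2 itself could take any of {2, 3} by direct elimination.
Consider where 2 can go in row 3.
R3C3 is out (column 3 already has a 2).
So the only cell in row 3 that can hold 2 is R3C2.
Therefore R3C2 = 2.

2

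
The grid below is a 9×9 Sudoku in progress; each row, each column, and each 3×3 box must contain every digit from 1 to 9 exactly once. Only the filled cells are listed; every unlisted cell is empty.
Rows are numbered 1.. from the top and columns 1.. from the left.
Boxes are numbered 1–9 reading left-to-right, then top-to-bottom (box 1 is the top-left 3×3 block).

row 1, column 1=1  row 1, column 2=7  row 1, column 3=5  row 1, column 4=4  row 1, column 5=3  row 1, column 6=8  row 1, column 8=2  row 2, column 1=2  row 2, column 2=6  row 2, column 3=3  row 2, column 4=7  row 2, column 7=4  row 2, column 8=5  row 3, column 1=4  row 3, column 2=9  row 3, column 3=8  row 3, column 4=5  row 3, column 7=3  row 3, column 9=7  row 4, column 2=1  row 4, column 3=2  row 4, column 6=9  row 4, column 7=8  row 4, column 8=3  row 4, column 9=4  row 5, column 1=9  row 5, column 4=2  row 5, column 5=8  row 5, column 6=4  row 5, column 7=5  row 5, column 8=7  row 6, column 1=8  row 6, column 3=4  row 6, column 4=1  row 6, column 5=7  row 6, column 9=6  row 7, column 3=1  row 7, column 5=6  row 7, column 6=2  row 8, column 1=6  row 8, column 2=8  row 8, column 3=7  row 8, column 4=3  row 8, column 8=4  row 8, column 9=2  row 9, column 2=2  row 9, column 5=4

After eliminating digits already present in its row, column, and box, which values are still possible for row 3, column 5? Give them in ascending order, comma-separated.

1,2

Row 3 already contains {3, 4, 5, 7, 8, 9}.
Column 5 already contains {3, 4, 6, 7, 8}.
Its 3×3 block (box 2) already contains {3, 4, 5, 7, 8}.
Removing those from 1–9 leaves {1, 2} as the candidates for row 3, column 5.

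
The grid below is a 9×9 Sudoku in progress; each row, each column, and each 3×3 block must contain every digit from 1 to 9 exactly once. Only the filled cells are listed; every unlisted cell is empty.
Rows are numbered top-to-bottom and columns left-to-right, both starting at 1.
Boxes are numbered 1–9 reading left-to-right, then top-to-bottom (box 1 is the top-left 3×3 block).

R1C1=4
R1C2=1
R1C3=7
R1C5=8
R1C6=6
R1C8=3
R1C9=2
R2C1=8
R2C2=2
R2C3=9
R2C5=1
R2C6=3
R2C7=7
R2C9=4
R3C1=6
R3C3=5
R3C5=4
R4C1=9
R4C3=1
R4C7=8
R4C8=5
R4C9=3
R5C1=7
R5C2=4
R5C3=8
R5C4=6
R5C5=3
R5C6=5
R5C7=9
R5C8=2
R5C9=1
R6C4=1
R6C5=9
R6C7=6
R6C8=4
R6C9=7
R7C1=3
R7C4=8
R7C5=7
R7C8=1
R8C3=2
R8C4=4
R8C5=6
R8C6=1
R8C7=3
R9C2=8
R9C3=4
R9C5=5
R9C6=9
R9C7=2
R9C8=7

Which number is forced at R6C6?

Cell R6C6 itself could take any of {2, 8} by direct elimination.
Consider where 8 can go in column 6.
R3C6 is out (box 2 already has a 8).
R4C6 is out (row 4 already has a 8).
R7C6 is out (row 7 already has a 8).
So the only cell in column 6 that can hold 8 is R6C6.
Therefore R6C6 = 8.

8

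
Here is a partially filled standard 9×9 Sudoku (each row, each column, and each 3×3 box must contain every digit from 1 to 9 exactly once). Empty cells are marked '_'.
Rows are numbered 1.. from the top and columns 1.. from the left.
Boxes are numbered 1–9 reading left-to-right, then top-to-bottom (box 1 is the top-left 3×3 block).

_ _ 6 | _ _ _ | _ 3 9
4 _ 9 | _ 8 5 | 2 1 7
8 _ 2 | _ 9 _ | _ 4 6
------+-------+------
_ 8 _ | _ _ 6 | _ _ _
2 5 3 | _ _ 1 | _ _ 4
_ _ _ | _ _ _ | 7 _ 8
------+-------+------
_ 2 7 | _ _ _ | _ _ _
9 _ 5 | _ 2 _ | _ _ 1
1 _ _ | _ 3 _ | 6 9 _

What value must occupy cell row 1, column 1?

5

Cell row 1, column 1 itself could take any of {5, 7} by direct elimination.
Consider where 5 can go in column 1.
row 4, column 1 is out (box 4 already has a 5).
row 6, column 1 is out (box 4 already has a 5).
row 7, column 1 is out (box 7 already has a 5).
So the only cell in column 1 that can hold 5 is row 1, column 1.
Therefore row 1, column 1 = 5.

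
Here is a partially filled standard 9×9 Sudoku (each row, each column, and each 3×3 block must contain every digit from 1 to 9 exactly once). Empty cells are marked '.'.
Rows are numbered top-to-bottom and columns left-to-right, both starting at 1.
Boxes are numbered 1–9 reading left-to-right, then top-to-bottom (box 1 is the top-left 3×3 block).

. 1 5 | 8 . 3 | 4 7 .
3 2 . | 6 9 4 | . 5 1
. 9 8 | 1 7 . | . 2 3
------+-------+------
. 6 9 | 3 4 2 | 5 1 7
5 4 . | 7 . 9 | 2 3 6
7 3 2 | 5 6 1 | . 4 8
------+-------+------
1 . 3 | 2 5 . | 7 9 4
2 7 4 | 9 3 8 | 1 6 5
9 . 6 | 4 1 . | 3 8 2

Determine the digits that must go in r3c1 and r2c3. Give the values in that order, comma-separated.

4,7

For r3c1:
  Consider where 4 can go in box 1.
  r1c1 is out (row 1 already has a 4).
  r2c3 is out (row 2 already has a 4).
  So the only cell in box 1 that can hold 4 is r3c1.
  So r3c1 = 4.
For r2c3:
  Row 2 already contains {1, 2, 3, 4, 5, 6, 9}.
  Column 3 already contains {2, 3, 4, 5, 6, 8, 9}.
  Its 3×3 block (box 1) already contains {1, 2, 3, 5, 8, 9}.
  The only value from 1–9 not eliminated is 7, so r2c3 = 7.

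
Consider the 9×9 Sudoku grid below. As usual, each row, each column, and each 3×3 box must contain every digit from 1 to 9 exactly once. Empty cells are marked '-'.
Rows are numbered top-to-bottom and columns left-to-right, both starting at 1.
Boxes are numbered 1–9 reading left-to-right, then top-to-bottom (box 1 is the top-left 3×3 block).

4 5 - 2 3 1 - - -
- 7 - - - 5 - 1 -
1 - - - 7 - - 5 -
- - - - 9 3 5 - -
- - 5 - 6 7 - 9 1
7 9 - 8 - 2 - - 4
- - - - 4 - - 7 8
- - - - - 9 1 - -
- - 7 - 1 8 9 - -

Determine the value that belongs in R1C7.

7

Cell R1C7 itself could take any of {6, 7, 8} by direct elimination.
Consider where 7 can go in column 7.
R2C7 is out (row 2 already has a 7).
R3C7 is out (row 3 already has a 7).
R5C7 is out (row 5 already has a 7).
R6C7 is out (row 6 already has a 7).
R7C7 is out (row 7 already has a 7).
So the only cell in column 7 that can hold 7 is R1C7.
Therefore R1C7 = 7.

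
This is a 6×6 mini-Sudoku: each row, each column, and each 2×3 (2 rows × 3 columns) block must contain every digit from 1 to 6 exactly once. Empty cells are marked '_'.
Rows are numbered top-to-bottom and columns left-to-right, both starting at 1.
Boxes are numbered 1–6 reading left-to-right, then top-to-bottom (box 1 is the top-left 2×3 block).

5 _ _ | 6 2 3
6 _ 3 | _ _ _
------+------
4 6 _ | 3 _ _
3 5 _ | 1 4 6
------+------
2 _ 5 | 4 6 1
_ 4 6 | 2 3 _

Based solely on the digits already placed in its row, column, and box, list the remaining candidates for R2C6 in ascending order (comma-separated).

4,5

Row 2 already contains {3, 6}.
Column 6 already contains {1, 3, 6}.
Its 2×3 block (box 2) already contains {2, 3, 6}.
Removing those from 1–6 leaves {4, 5} as the candidates for R2C6.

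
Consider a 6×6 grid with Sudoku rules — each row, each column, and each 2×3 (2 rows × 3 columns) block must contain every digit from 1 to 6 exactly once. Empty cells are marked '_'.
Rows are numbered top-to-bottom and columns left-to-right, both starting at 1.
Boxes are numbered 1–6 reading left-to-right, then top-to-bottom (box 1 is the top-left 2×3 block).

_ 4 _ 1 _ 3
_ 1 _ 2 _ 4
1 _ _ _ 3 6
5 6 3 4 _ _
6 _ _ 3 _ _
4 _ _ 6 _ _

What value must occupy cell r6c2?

Cell r6c2 itself could take any of {2, 3, 5} by direct elimination.
Consider where 3 can go in column 2.
r3c2 is out (row 3 already has a 3).
r5c2 is out (row 5 already has a 3).
So the only cell in column 2 that can hold 3 is r6c2.
Therefore r6c2 = 3.

3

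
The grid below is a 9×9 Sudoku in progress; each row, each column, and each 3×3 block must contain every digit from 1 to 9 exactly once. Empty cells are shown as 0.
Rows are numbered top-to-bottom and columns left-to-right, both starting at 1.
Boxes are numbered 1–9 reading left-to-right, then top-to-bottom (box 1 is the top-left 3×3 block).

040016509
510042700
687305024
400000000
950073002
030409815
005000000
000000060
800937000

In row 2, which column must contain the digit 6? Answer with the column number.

9

Consider where 6 can go in row 2.
r2c3 is out (box 1 already has a 6).
r2c4 is out (box 2 already has a 6).
r2c8 is out (column 8 already has a 6).
So the only cell in row 2 that can hold 6 is r2c9.
That is column 9.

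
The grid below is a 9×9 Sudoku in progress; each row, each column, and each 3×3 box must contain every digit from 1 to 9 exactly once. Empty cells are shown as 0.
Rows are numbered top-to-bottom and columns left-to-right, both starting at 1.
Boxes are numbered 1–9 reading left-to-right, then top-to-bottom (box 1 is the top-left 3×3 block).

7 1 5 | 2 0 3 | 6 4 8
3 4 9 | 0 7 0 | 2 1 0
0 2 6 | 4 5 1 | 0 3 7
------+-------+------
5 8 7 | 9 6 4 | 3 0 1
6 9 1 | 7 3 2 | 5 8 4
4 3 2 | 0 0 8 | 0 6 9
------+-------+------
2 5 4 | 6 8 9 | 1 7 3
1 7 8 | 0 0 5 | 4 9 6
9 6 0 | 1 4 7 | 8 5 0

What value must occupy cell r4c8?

2

Row 4 already contains {1, 3, 4, 5, 6, 7, 8, 9}.
Column 8 already contains {1, 3, 4, 5, 6, 7, 8, 9}.
Its 3×3 block (box 6) already contains {1, 3, 4, 5, 6, 8, 9}.
The only value from 1–9 not eliminated is 2, so r4c8 = 2.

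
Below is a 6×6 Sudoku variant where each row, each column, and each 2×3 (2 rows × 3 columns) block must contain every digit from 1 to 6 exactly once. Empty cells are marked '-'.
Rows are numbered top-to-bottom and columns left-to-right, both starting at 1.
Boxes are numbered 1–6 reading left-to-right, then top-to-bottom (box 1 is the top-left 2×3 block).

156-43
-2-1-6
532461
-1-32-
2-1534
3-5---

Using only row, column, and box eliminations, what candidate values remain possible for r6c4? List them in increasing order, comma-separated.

2,6

Row 6 already contains {3, 5}.
Column 4 already contains {1, 3, 4, 5}.
Its 2×3 block (box 6) already contains {3, 4, 5}.
Removing those from 1–6 leaves {2, 6} as the candidates for r6c4.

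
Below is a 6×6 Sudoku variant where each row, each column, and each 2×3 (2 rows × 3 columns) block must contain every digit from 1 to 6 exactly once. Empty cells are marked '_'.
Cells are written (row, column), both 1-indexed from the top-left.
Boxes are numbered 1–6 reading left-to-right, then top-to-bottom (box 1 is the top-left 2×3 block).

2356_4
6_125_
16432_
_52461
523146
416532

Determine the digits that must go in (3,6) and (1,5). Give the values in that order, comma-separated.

For (3,6):
  Row 3 already contains {1, 2, 3, 4, 6}.
  Column 6 already contains {1, 2, 4, 6}.
  Its 2×3 block (box 4) already contains {1, 2, 3, 4, 6}.
  The only value from 1–6 not eliminated is 5, so (3,6) = 5.
For (1,5):
  Row 1 already contains {2, 3, 4, 5, 6}.
  Column 5 already contains {2, 3, 4, 5, 6}.
  Its 2×3 block (box 2) already contains {2, 4, 5, 6}.
  The only value from 1–6 not eliminated is 1, so (1,5) = 1.

5,1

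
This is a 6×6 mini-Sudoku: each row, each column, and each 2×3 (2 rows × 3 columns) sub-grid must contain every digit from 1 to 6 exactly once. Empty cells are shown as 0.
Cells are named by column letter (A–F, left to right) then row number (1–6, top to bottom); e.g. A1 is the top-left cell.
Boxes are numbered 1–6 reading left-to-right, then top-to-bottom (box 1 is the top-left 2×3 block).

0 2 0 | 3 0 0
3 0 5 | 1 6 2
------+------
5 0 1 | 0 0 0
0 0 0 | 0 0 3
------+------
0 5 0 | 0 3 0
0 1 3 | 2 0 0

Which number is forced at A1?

1

Cell A1 itself could take any of {1, 4, 6} by direct elimination.
Consider where 1 can go in column A.
A4 is out (box 3 already has a 1).
A5 is out (box 5 already has a 1).
A6 is out (row 6 already has a 1).
So the only cell in column A that can hold 1 is A1.
Therefore A1 = 1.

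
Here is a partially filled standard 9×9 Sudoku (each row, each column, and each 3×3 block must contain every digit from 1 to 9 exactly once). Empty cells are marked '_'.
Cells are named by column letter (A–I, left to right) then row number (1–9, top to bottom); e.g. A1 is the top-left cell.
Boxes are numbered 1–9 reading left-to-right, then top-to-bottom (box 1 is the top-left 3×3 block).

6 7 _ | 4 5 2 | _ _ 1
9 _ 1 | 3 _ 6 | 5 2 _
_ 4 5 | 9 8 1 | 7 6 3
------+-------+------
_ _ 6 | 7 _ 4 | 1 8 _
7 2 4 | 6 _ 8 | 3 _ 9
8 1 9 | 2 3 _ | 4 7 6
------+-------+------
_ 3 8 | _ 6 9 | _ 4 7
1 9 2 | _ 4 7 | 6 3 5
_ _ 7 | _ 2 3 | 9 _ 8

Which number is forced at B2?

Row 2 already contains {1, 2, 3, 5, 6, 9}.
Column B already contains {1, 2, 3, 4, 7, 9}.
Its 3×3 block (box 1) already contains {1, 4, 5, 6, 7, 9}.
The only value from 1–9 not eliminated is 8, so B2 = 8.

8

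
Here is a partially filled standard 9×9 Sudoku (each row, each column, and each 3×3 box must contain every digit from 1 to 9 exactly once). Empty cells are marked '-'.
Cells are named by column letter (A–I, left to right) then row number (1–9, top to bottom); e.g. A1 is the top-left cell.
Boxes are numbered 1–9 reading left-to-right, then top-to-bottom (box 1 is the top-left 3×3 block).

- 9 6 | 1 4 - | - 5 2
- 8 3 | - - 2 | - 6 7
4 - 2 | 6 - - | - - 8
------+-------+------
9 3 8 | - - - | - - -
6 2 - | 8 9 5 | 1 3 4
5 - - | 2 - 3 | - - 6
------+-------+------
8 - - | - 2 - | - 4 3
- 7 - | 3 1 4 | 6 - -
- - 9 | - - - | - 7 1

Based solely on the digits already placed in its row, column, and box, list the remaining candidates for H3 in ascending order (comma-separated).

Row 3 already contains {2, 4, 6, 8}.
Column H already contains {3, 4, 5, 6, 7}.
Its 3×3 block (box 3) already contains {2, 5, 6, 7, 8}.
Removing those from 1–9 leaves {1, 9} as the candidates for H3.

1,9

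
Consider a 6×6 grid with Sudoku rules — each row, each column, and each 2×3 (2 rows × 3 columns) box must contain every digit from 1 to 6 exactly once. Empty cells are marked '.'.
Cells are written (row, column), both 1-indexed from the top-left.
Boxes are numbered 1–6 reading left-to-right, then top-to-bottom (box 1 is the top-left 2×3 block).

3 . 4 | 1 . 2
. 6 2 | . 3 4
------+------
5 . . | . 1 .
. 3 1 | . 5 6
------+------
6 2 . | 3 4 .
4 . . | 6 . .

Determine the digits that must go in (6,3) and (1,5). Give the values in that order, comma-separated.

For (6,3):
  Consider where 3 can go in box 5.
  (5,3) is out (row 5 already has a 3).
  (6,2) is out (column 2 already has a 3).
  So the only cell in box 5 that can hold 3 is (6,3).
  So (6,3) = 3.
For (1,5):
  Row 1 already contains {1, 2, 3, 4}.
  Column 5 already contains {1, 3, 4, 5}.
  Its 2×3 block (box 2) already contains {1, 2, 3, 4}.
  The only value from 1–6 not eliminated is 6, so (1,5) = 6.

3,6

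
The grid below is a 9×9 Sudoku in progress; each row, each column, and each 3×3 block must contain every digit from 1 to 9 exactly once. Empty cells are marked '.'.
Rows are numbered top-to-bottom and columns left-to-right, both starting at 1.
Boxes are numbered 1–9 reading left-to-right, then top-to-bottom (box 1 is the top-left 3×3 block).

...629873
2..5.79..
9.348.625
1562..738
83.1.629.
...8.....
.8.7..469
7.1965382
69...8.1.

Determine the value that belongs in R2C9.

Cell R2C9 itself could take any of {1, 4} by direct elimination.
Consider where 1 can go in box 3.
R2C8 is out (column 8 already has a 1).
So the only cell in box 3 that can hold 1 is R2C9.
Therefore R2C9 = 1.

1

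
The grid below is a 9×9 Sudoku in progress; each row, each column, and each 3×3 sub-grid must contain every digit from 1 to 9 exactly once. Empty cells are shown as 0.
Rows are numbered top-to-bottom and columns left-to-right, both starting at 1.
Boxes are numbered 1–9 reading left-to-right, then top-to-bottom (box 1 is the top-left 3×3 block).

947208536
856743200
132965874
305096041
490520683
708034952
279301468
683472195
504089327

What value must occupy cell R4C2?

Row 4 already contains {1, 3, 4, 5, 6, 9}.
Column 2 already contains {3, 4, 5, 7, 8, 9}.
Its 3×3 block (box 4) already contains {3, 4, 5, 7, 8, 9}.
The only value from 1–9 not eliminated is 2, so R4C2 = 2.

2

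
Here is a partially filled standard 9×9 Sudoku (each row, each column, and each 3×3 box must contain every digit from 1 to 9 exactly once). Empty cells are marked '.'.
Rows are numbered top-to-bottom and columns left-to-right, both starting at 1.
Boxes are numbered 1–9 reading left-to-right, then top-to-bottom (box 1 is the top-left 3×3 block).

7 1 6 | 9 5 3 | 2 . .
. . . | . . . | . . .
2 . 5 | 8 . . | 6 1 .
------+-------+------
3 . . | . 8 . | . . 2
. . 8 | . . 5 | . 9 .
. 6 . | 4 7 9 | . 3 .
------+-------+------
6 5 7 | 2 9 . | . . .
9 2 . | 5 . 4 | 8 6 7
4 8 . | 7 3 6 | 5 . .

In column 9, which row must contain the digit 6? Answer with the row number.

Consider where 6 can go in column 9.
R1C9 is out (row 1 already has a 6). R2C9 is out (box 3 already has a 6). R3C9 is out (row 3 already has a 6). R6C9 is out (row 6 already has a 6). The remaining empty cells in column 9 are similarly blocked.
So the only cell in column 9 that can hold 6 is R5C9.
That is row 5.

5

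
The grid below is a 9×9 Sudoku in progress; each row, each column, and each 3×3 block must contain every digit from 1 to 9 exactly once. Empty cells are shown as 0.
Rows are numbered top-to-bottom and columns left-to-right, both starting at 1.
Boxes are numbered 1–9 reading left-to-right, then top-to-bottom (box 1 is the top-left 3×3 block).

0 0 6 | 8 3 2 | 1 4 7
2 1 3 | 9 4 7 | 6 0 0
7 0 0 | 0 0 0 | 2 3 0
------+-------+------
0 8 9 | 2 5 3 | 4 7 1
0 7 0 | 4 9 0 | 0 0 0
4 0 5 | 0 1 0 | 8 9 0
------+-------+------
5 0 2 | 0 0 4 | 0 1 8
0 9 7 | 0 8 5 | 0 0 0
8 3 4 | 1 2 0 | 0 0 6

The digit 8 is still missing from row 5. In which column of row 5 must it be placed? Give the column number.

6

Consider where 8 can go in row 5.
r5c1 is out (column 1 already has a 8).
r5c3 is out (box 4 already has a 8).
r5c7 is out (column 7 already has a 8).
r5c8 is out (box 6 already has a 8).
r5c9 is out (column 9 already has a 8).
So the only cell in row 5 that can hold 8 is r5c6.
That is column 6.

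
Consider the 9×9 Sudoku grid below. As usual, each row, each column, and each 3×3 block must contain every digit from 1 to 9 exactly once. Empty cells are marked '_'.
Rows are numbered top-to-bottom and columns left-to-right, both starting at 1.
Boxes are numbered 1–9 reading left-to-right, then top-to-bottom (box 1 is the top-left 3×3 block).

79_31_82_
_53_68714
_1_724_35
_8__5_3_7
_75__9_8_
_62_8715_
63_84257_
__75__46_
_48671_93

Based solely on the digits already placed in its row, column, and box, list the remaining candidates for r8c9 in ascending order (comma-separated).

Row 8 already contains {4, 5, 6, 7}.
Column 9 already contains {3, 4, 5, 7}.
Its 3×3 block (box 9) already contains {3, 4, 5, 6, 7, 9}.
Removing those from 1–9 leaves {1, 2, 8} as the candidates for r8c9.

1,2,8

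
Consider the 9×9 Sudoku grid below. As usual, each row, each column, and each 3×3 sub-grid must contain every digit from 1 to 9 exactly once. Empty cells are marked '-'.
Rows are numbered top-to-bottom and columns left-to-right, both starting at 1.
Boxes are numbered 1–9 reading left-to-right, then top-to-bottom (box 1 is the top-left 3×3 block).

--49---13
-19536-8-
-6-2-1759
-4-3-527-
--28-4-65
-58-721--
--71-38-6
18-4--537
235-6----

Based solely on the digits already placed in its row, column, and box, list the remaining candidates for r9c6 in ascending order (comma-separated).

7,8,9

Row 9 already contains {2, 3, 5, 6}.
Column 6 already contains {1, 2, 3, 4, 5, 6}.
Its 3×3 block (box 8) already contains {1, 3, 4, 6}.
Removing those from 1–9 leaves {7, 8, 9} as the candidates for r9c6.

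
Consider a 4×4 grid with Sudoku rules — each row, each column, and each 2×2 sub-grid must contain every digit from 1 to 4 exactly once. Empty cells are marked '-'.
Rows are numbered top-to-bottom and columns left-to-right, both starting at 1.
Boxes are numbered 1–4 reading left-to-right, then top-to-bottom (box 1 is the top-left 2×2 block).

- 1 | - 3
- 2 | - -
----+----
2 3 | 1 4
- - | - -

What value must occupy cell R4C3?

Cell R4C3 itself could take any of {2, 3} by direct elimination.
Consider where 3 can go in row 4.
R4C1 is out (box 3 already has a 3).
R4C2 is out (column 2 already has a 3).
R4C4 is out (column 4 already has a 3).
So the only cell in row 4 that can hold 3 is R4C3.
Therefore R4C3 = 3.

3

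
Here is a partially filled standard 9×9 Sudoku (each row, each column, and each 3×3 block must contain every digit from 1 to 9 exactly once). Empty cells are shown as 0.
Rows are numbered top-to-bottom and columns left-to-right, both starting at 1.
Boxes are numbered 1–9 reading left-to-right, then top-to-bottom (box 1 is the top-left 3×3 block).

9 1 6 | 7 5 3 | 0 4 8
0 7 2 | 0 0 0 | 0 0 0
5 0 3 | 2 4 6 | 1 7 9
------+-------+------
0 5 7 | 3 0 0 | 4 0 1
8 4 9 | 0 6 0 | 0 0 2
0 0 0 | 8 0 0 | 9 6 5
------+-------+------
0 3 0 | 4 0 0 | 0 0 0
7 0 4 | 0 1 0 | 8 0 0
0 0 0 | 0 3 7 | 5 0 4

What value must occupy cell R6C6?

Cell R6C6 itself could take any of {1, 2, 4} by direct elimination.
Consider where 4 can go in row 6.
R6C1 is out (box 4 already has a 4).
R6C2 is out (column 2 already has a 4).
R6C3 is out (column 3 already has a 4).
R6C5 is out (column 5 already has a 4).
So the only cell in row 6 that can hold 4 is R6C6.
Therefore R6C6 = 4.

4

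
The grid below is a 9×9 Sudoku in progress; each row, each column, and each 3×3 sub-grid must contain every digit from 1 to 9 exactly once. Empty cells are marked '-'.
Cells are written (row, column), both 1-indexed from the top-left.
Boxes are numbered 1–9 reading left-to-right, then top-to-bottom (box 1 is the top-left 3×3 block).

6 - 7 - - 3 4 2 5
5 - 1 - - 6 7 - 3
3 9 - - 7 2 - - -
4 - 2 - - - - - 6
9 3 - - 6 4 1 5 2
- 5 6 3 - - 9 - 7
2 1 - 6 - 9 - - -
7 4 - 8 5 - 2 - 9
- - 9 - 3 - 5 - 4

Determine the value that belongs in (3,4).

5

Cell (3,4) itself could take any of {1, 4, 5} by direct elimination.
Consider where 5 can go in row 3.
(3,3) is out (box 1 already has a 5).
(3,7) is out (column 7 already has a 5).
(3,8) is out (column 8 already has a 5).
(3,9) is out (column 9 already has a 5).
So the only cell in row 3 that can hold 5 is (3,4).
Therefore (3,4) = 5.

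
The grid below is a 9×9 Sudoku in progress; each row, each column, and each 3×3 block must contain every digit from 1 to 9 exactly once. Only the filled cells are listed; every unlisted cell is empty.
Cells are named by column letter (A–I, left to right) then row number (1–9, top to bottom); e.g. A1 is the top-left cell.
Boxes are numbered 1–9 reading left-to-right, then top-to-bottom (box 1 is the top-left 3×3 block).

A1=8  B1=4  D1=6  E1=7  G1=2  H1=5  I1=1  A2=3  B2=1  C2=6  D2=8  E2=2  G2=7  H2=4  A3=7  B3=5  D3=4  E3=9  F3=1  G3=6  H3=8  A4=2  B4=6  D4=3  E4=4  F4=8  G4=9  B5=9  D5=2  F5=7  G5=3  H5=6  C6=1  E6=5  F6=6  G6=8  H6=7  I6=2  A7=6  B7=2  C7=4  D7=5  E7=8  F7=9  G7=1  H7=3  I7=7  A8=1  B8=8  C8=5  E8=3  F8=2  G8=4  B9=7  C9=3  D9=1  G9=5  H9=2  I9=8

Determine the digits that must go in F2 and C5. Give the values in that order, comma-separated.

5,8

For F2:
  Row 2 already contains {1, 2, 3, 4, 6, 7, 8}.
  Column F already contains {1, 2, 6, 7, 8, 9}.
  Its 3×3 block (box 2) already contains {1, 2, 4, 6, 7, 8, 9}.
  The only value from 1–9 not eliminated is 5, so F2 = 5.
For C5:
  Row 5 already contains {2, 3, 6, 7, 9}.
  Column C already contains {1, 3, 4, 5, 6}.
  Its 3×3 block (box 4) already contains {1, 2, 6, 9}.
  The only value from 1–9 not eliminated is 8, so C5 = 8.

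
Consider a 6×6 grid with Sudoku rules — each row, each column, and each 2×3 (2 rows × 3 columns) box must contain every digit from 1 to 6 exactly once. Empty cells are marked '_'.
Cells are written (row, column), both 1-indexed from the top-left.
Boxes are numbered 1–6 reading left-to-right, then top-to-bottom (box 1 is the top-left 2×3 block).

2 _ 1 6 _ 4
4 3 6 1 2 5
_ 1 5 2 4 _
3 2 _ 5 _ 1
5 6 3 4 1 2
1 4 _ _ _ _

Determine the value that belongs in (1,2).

Row 1 already contains {1, 2, 4, 6}.
Column 2 already contains {1, 2, 3, 4, 6}.
Its 2×3 block (box 1) already contains {1, 2, 3, 4, 6}.
The only value from 1–6 not eliminated is 5, so (1,2) = 5.

5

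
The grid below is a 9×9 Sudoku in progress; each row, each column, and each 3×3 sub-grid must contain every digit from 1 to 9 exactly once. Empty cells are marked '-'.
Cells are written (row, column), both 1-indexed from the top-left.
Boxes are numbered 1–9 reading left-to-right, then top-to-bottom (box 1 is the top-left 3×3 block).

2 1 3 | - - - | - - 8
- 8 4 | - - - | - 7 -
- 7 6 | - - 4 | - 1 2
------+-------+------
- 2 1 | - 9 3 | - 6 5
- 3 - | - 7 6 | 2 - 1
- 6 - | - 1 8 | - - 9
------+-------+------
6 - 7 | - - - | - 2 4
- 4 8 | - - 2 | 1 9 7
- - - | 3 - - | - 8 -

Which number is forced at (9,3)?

2

Cell (9,3) itself could take any of {2, 5, 9} by direct elimination.
Consider where 2 can go in box 7.
(7,2) is out (row 7 already has a 2).
(8,1) is out (row 8 already has a 2).
(9,1) is out (column 1 already has a 2).
(9,2) is out (column 2 already has a 2).
So the only cell in box 7 that can hold 2 is (9,3).
Therefore (9,3) = 2.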